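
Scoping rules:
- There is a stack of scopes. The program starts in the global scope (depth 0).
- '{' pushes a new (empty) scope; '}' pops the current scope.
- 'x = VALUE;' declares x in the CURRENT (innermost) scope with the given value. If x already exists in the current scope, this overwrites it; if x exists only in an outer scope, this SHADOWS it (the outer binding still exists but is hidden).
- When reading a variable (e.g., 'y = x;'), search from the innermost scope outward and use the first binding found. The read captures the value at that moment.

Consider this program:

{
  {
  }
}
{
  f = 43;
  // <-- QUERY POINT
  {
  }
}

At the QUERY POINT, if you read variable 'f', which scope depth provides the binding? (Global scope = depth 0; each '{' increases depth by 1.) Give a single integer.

Answer: 1

Derivation:
Step 1: enter scope (depth=1)
Step 2: enter scope (depth=2)
Step 3: exit scope (depth=1)
Step 4: exit scope (depth=0)
Step 5: enter scope (depth=1)
Step 6: declare f=43 at depth 1
Visible at query point: f=43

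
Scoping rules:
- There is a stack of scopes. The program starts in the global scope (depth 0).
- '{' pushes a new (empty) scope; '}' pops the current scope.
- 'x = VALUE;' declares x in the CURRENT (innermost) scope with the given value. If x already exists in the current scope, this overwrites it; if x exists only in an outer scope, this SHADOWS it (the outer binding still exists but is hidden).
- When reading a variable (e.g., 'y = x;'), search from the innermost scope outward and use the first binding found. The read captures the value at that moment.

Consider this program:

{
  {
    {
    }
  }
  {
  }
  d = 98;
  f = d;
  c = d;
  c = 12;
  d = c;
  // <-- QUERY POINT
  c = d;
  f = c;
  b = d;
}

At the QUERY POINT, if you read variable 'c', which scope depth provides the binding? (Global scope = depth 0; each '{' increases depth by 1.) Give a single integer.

Answer: 1

Derivation:
Step 1: enter scope (depth=1)
Step 2: enter scope (depth=2)
Step 3: enter scope (depth=3)
Step 4: exit scope (depth=2)
Step 5: exit scope (depth=1)
Step 6: enter scope (depth=2)
Step 7: exit scope (depth=1)
Step 8: declare d=98 at depth 1
Step 9: declare f=(read d)=98 at depth 1
Step 10: declare c=(read d)=98 at depth 1
Step 11: declare c=12 at depth 1
Step 12: declare d=(read c)=12 at depth 1
Visible at query point: c=12 d=12 f=98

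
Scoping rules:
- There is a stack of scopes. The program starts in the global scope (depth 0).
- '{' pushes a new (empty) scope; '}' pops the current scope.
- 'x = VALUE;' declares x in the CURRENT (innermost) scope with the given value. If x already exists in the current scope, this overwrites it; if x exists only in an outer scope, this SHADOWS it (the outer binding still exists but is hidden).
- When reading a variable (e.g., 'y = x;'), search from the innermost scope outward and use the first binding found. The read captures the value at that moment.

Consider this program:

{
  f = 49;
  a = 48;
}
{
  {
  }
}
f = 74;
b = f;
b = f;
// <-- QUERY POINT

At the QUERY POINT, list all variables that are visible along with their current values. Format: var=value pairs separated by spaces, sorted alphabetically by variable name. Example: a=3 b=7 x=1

Answer: b=74 f=74

Derivation:
Step 1: enter scope (depth=1)
Step 2: declare f=49 at depth 1
Step 3: declare a=48 at depth 1
Step 4: exit scope (depth=0)
Step 5: enter scope (depth=1)
Step 6: enter scope (depth=2)
Step 7: exit scope (depth=1)
Step 8: exit scope (depth=0)
Step 9: declare f=74 at depth 0
Step 10: declare b=(read f)=74 at depth 0
Step 11: declare b=(read f)=74 at depth 0
Visible at query point: b=74 f=74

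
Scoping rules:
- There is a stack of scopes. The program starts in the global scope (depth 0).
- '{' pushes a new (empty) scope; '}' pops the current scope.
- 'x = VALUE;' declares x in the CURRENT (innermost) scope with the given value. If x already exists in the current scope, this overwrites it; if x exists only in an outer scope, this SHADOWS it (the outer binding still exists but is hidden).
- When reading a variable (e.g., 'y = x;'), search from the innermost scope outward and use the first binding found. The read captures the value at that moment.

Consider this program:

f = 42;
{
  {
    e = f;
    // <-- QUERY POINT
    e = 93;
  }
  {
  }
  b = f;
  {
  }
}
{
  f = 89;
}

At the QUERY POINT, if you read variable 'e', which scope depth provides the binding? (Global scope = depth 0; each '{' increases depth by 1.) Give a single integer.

Answer: 2

Derivation:
Step 1: declare f=42 at depth 0
Step 2: enter scope (depth=1)
Step 3: enter scope (depth=2)
Step 4: declare e=(read f)=42 at depth 2
Visible at query point: e=42 f=42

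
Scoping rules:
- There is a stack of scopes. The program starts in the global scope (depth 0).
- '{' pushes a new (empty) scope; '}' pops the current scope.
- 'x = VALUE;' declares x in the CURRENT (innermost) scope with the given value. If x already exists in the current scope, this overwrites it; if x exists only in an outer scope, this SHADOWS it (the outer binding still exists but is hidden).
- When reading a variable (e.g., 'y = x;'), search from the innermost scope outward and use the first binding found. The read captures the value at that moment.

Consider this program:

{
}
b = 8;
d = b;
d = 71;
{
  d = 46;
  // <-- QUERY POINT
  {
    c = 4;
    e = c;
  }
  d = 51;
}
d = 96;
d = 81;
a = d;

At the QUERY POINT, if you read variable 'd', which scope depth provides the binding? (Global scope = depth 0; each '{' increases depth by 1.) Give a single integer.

Answer: 1

Derivation:
Step 1: enter scope (depth=1)
Step 2: exit scope (depth=0)
Step 3: declare b=8 at depth 0
Step 4: declare d=(read b)=8 at depth 0
Step 5: declare d=71 at depth 0
Step 6: enter scope (depth=1)
Step 7: declare d=46 at depth 1
Visible at query point: b=8 d=46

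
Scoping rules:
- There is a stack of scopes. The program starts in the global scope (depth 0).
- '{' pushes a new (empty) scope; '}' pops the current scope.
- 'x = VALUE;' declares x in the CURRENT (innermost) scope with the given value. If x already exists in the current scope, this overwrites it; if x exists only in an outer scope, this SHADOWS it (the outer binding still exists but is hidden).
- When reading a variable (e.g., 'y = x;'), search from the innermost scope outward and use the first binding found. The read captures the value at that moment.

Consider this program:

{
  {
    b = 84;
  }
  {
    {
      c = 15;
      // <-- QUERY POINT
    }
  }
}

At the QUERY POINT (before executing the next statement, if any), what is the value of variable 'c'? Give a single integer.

Step 1: enter scope (depth=1)
Step 2: enter scope (depth=2)
Step 3: declare b=84 at depth 2
Step 4: exit scope (depth=1)
Step 5: enter scope (depth=2)
Step 6: enter scope (depth=3)
Step 7: declare c=15 at depth 3
Visible at query point: c=15

Answer: 15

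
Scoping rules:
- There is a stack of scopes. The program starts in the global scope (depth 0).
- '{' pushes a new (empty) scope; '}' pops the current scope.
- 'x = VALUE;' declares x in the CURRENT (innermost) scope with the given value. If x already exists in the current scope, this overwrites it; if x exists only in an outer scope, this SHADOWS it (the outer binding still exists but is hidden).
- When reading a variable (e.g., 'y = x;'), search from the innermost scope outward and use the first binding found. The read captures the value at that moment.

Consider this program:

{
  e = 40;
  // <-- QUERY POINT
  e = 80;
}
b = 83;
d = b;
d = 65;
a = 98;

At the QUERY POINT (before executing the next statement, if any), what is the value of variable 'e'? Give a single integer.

Answer: 40

Derivation:
Step 1: enter scope (depth=1)
Step 2: declare e=40 at depth 1
Visible at query point: e=40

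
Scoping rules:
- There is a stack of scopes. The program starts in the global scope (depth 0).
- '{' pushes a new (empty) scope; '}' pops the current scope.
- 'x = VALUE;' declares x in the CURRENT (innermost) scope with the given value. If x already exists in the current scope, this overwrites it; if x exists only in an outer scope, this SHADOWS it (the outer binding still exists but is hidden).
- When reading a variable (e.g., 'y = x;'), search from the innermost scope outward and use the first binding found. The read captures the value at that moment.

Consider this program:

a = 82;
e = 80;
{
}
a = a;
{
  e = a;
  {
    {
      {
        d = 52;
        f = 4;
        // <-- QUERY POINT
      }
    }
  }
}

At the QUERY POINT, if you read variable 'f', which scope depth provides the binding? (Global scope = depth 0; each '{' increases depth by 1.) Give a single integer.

Answer: 4

Derivation:
Step 1: declare a=82 at depth 0
Step 2: declare e=80 at depth 0
Step 3: enter scope (depth=1)
Step 4: exit scope (depth=0)
Step 5: declare a=(read a)=82 at depth 0
Step 6: enter scope (depth=1)
Step 7: declare e=(read a)=82 at depth 1
Step 8: enter scope (depth=2)
Step 9: enter scope (depth=3)
Step 10: enter scope (depth=4)
Step 11: declare d=52 at depth 4
Step 12: declare f=4 at depth 4
Visible at query point: a=82 d=52 e=82 f=4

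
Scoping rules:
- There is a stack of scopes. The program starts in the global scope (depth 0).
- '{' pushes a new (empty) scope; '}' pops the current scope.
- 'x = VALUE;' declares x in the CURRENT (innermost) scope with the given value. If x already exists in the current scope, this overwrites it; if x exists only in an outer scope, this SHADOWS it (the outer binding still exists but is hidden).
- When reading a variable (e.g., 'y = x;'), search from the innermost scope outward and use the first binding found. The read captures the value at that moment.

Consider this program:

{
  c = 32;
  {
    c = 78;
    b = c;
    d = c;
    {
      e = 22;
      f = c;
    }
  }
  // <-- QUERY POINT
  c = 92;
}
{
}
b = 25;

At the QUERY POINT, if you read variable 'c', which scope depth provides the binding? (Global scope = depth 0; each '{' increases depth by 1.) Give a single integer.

Step 1: enter scope (depth=1)
Step 2: declare c=32 at depth 1
Step 3: enter scope (depth=2)
Step 4: declare c=78 at depth 2
Step 5: declare b=(read c)=78 at depth 2
Step 6: declare d=(read c)=78 at depth 2
Step 7: enter scope (depth=3)
Step 8: declare e=22 at depth 3
Step 9: declare f=(read c)=78 at depth 3
Step 10: exit scope (depth=2)
Step 11: exit scope (depth=1)
Visible at query point: c=32

Answer: 1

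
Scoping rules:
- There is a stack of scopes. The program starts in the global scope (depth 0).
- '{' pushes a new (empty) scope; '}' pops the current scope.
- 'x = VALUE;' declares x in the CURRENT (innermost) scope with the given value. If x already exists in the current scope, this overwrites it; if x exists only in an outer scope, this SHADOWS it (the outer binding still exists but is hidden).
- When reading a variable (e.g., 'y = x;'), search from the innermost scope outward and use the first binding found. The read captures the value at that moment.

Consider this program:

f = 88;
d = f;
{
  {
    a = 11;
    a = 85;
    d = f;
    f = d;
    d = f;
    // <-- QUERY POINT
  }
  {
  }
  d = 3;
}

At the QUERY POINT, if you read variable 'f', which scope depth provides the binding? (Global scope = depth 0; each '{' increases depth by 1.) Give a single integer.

Answer: 2

Derivation:
Step 1: declare f=88 at depth 0
Step 2: declare d=(read f)=88 at depth 0
Step 3: enter scope (depth=1)
Step 4: enter scope (depth=2)
Step 5: declare a=11 at depth 2
Step 6: declare a=85 at depth 2
Step 7: declare d=(read f)=88 at depth 2
Step 8: declare f=(read d)=88 at depth 2
Step 9: declare d=(read f)=88 at depth 2
Visible at query point: a=85 d=88 f=88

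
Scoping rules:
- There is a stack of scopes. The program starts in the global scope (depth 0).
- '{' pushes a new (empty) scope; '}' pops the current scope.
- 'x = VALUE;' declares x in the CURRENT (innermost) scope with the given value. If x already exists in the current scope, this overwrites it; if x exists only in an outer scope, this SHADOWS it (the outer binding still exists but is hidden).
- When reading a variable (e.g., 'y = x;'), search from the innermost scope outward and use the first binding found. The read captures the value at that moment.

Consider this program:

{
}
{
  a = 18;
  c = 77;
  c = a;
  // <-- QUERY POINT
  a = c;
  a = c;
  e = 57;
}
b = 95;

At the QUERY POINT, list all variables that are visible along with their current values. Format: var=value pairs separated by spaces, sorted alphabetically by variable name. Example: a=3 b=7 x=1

Answer: a=18 c=18

Derivation:
Step 1: enter scope (depth=1)
Step 2: exit scope (depth=0)
Step 3: enter scope (depth=1)
Step 4: declare a=18 at depth 1
Step 5: declare c=77 at depth 1
Step 6: declare c=(read a)=18 at depth 1
Visible at query point: a=18 c=18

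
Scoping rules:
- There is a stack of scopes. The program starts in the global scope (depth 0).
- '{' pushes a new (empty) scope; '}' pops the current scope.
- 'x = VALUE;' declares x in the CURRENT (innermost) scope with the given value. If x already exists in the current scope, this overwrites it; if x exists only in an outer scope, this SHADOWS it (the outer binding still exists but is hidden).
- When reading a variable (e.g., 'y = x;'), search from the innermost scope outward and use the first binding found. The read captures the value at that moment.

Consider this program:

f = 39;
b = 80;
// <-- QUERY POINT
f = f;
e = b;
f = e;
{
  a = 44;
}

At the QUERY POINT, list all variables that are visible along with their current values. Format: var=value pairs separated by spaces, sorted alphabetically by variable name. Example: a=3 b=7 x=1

Answer: b=80 f=39

Derivation:
Step 1: declare f=39 at depth 0
Step 2: declare b=80 at depth 0
Visible at query point: b=80 f=39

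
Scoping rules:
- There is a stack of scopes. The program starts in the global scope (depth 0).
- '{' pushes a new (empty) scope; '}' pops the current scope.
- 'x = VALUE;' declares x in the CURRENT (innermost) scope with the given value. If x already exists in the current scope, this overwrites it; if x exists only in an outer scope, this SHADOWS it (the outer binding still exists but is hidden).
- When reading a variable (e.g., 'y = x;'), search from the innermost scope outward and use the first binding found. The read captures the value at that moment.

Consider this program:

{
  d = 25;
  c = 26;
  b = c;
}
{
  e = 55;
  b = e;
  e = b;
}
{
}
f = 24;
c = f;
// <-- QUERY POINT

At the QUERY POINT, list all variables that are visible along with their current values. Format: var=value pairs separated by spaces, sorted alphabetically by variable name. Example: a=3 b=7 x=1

Step 1: enter scope (depth=1)
Step 2: declare d=25 at depth 1
Step 3: declare c=26 at depth 1
Step 4: declare b=(read c)=26 at depth 1
Step 5: exit scope (depth=0)
Step 6: enter scope (depth=1)
Step 7: declare e=55 at depth 1
Step 8: declare b=(read e)=55 at depth 1
Step 9: declare e=(read b)=55 at depth 1
Step 10: exit scope (depth=0)
Step 11: enter scope (depth=1)
Step 12: exit scope (depth=0)
Step 13: declare f=24 at depth 0
Step 14: declare c=(read f)=24 at depth 0
Visible at query point: c=24 f=24

Answer: c=24 f=24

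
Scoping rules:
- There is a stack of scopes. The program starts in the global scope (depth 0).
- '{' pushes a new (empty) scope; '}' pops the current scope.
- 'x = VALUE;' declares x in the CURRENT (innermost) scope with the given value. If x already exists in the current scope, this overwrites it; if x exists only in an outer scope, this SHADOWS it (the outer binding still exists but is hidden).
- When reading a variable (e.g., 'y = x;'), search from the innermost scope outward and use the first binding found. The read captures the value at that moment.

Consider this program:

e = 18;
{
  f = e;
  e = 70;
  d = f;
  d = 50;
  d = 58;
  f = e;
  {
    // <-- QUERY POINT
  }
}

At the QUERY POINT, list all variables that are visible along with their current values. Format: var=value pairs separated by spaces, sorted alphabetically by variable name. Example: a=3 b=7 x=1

Step 1: declare e=18 at depth 0
Step 2: enter scope (depth=1)
Step 3: declare f=(read e)=18 at depth 1
Step 4: declare e=70 at depth 1
Step 5: declare d=(read f)=18 at depth 1
Step 6: declare d=50 at depth 1
Step 7: declare d=58 at depth 1
Step 8: declare f=(read e)=70 at depth 1
Step 9: enter scope (depth=2)
Visible at query point: d=58 e=70 f=70

Answer: d=58 e=70 f=70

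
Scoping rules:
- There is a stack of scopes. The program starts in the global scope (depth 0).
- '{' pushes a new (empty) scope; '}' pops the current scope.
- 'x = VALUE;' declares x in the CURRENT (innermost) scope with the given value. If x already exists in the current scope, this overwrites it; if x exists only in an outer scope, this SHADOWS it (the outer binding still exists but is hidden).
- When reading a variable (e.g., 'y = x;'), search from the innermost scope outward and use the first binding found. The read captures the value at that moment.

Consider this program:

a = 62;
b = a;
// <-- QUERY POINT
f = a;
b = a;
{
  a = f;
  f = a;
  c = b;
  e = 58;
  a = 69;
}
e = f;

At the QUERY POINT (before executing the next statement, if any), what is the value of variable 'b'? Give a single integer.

Step 1: declare a=62 at depth 0
Step 2: declare b=(read a)=62 at depth 0
Visible at query point: a=62 b=62

Answer: 62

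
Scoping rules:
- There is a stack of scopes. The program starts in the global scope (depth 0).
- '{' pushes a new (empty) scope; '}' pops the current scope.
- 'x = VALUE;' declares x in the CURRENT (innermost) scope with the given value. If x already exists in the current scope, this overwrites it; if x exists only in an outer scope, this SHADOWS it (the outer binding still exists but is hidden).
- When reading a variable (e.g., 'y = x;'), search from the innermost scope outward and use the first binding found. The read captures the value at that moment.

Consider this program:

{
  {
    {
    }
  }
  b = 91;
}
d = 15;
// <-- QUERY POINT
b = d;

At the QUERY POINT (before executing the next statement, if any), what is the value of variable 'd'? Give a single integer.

Answer: 15

Derivation:
Step 1: enter scope (depth=1)
Step 2: enter scope (depth=2)
Step 3: enter scope (depth=3)
Step 4: exit scope (depth=2)
Step 5: exit scope (depth=1)
Step 6: declare b=91 at depth 1
Step 7: exit scope (depth=0)
Step 8: declare d=15 at depth 0
Visible at query point: d=15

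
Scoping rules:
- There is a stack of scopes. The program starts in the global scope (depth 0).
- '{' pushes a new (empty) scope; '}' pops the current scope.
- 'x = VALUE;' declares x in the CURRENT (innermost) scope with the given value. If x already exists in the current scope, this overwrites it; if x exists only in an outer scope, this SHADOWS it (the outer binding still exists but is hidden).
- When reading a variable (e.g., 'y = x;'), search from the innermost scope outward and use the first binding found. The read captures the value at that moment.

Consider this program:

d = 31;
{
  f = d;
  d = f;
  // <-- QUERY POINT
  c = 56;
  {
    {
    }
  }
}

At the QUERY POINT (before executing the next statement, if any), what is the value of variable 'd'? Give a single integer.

Answer: 31

Derivation:
Step 1: declare d=31 at depth 0
Step 2: enter scope (depth=1)
Step 3: declare f=(read d)=31 at depth 1
Step 4: declare d=(read f)=31 at depth 1
Visible at query point: d=31 f=31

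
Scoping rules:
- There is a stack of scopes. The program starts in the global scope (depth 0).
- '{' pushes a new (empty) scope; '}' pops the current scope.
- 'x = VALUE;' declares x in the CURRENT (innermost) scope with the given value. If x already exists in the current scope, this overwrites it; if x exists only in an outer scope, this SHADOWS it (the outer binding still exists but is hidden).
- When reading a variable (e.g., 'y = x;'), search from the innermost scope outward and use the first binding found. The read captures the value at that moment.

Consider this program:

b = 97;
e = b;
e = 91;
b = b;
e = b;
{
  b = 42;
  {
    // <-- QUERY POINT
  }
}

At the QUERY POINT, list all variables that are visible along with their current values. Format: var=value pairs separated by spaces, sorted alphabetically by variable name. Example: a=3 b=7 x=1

Answer: b=42 e=97

Derivation:
Step 1: declare b=97 at depth 0
Step 2: declare e=(read b)=97 at depth 0
Step 3: declare e=91 at depth 0
Step 4: declare b=(read b)=97 at depth 0
Step 5: declare e=(read b)=97 at depth 0
Step 6: enter scope (depth=1)
Step 7: declare b=42 at depth 1
Step 8: enter scope (depth=2)
Visible at query point: b=42 e=97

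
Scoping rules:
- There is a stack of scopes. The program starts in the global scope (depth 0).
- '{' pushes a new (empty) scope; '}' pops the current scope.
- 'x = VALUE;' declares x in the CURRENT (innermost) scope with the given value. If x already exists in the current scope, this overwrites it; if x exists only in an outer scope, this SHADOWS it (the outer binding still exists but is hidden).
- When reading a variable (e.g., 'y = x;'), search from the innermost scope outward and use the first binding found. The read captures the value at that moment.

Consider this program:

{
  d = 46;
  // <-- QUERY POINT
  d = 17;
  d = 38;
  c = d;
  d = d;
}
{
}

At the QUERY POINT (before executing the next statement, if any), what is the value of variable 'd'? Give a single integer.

Step 1: enter scope (depth=1)
Step 2: declare d=46 at depth 1
Visible at query point: d=46

Answer: 46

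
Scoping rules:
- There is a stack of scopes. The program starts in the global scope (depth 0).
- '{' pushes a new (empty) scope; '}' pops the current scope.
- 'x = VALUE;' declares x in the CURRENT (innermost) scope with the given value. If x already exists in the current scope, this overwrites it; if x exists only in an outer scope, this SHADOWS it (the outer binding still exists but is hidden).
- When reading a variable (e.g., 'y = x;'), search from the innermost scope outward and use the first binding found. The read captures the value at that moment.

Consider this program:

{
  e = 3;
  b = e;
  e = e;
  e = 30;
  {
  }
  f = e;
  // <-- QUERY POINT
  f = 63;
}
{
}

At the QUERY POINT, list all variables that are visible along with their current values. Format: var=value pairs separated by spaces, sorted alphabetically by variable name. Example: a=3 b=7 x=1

Answer: b=3 e=30 f=30

Derivation:
Step 1: enter scope (depth=1)
Step 2: declare e=3 at depth 1
Step 3: declare b=(read e)=3 at depth 1
Step 4: declare e=(read e)=3 at depth 1
Step 5: declare e=30 at depth 1
Step 6: enter scope (depth=2)
Step 7: exit scope (depth=1)
Step 8: declare f=(read e)=30 at depth 1
Visible at query point: b=3 e=30 f=30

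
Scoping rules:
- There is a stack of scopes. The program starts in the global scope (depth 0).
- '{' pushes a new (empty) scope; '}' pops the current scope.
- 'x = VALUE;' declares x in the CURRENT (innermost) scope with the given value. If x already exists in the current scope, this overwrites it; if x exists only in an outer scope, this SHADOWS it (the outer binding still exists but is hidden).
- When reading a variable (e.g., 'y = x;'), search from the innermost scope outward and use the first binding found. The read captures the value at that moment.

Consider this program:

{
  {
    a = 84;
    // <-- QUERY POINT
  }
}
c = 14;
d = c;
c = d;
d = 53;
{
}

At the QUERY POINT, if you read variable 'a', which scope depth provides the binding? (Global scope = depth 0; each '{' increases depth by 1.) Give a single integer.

Answer: 2

Derivation:
Step 1: enter scope (depth=1)
Step 2: enter scope (depth=2)
Step 3: declare a=84 at depth 2
Visible at query point: a=84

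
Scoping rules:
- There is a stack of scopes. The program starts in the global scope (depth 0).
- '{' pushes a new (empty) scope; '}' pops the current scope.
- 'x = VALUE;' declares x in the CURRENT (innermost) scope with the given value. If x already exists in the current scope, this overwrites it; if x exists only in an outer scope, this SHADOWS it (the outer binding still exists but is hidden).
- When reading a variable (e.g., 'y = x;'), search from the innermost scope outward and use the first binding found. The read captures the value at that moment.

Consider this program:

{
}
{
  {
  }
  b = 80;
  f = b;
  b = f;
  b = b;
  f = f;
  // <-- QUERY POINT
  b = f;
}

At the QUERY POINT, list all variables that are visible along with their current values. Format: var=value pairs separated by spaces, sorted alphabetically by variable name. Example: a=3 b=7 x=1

Answer: b=80 f=80

Derivation:
Step 1: enter scope (depth=1)
Step 2: exit scope (depth=0)
Step 3: enter scope (depth=1)
Step 4: enter scope (depth=2)
Step 5: exit scope (depth=1)
Step 6: declare b=80 at depth 1
Step 7: declare f=(read b)=80 at depth 1
Step 8: declare b=(read f)=80 at depth 1
Step 9: declare b=(read b)=80 at depth 1
Step 10: declare f=(read f)=80 at depth 1
Visible at query point: b=80 f=80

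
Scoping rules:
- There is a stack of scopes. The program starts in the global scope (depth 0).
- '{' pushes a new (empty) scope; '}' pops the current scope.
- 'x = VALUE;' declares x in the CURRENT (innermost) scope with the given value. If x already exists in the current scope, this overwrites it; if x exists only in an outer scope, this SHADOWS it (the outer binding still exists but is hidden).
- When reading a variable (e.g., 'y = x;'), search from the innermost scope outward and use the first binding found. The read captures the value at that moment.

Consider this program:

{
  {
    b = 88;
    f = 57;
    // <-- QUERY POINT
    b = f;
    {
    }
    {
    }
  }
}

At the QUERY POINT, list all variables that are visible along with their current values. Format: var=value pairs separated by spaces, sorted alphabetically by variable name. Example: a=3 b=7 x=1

Answer: b=88 f=57

Derivation:
Step 1: enter scope (depth=1)
Step 2: enter scope (depth=2)
Step 3: declare b=88 at depth 2
Step 4: declare f=57 at depth 2
Visible at query point: b=88 f=57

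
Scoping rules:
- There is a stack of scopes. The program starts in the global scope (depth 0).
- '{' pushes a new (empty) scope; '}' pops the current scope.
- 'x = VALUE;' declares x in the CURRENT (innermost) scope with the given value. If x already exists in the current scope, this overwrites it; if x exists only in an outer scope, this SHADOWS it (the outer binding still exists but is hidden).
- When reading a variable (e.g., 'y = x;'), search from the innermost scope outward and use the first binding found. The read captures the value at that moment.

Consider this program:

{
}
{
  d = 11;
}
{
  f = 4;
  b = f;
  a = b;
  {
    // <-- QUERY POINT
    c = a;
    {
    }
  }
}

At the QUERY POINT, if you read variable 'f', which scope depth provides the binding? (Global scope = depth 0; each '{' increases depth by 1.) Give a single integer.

Answer: 1

Derivation:
Step 1: enter scope (depth=1)
Step 2: exit scope (depth=0)
Step 3: enter scope (depth=1)
Step 4: declare d=11 at depth 1
Step 5: exit scope (depth=0)
Step 6: enter scope (depth=1)
Step 7: declare f=4 at depth 1
Step 8: declare b=(read f)=4 at depth 1
Step 9: declare a=(read b)=4 at depth 1
Step 10: enter scope (depth=2)
Visible at query point: a=4 b=4 f=4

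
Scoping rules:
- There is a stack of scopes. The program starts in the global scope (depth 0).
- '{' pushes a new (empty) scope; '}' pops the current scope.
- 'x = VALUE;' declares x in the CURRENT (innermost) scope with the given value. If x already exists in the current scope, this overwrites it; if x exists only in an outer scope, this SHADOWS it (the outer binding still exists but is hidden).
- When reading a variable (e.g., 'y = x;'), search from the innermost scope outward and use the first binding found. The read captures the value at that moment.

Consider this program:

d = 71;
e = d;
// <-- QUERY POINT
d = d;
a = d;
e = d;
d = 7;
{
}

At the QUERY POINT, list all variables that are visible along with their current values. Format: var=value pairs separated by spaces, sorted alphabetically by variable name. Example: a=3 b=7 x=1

Answer: d=71 e=71

Derivation:
Step 1: declare d=71 at depth 0
Step 2: declare e=(read d)=71 at depth 0
Visible at query point: d=71 e=71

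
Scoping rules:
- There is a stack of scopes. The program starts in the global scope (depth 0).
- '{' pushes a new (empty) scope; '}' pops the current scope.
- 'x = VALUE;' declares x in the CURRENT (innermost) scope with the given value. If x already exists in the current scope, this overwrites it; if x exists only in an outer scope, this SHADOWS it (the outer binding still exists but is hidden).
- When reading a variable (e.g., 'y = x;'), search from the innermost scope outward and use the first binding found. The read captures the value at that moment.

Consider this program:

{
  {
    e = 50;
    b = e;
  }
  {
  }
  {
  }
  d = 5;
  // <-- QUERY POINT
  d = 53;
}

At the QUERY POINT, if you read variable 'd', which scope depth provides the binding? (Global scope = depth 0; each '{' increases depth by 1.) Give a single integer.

Step 1: enter scope (depth=1)
Step 2: enter scope (depth=2)
Step 3: declare e=50 at depth 2
Step 4: declare b=(read e)=50 at depth 2
Step 5: exit scope (depth=1)
Step 6: enter scope (depth=2)
Step 7: exit scope (depth=1)
Step 8: enter scope (depth=2)
Step 9: exit scope (depth=1)
Step 10: declare d=5 at depth 1
Visible at query point: d=5

Answer: 1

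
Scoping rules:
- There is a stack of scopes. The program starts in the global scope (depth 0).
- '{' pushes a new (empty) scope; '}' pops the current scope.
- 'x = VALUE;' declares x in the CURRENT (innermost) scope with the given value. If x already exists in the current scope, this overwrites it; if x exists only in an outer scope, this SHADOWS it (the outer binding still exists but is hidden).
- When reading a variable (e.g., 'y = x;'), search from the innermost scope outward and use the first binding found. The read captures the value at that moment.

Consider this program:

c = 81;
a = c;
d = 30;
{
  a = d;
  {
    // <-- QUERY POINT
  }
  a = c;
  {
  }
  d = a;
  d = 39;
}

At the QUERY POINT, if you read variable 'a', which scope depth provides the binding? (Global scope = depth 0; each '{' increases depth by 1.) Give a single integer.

Answer: 1

Derivation:
Step 1: declare c=81 at depth 0
Step 2: declare a=(read c)=81 at depth 0
Step 3: declare d=30 at depth 0
Step 4: enter scope (depth=1)
Step 5: declare a=(read d)=30 at depth 1
Step 6: enter scope (depth=2)
Visible at query point: a=30 c=81 d=30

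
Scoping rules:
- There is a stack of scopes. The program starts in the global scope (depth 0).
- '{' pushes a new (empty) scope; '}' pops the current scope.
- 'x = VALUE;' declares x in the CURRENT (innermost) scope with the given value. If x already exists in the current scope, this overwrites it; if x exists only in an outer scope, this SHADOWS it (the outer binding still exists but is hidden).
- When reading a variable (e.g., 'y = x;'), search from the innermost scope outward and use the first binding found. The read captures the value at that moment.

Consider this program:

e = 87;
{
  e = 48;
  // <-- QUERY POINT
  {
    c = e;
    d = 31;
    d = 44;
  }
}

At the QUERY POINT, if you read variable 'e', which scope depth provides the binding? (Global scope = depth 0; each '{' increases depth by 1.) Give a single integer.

Step 1: declare e=87 at depth 0
Step 2: enter scope (depth=1)
Step 3: declare e=48 at depth 1
Visible at query point: e=48

Answer: 1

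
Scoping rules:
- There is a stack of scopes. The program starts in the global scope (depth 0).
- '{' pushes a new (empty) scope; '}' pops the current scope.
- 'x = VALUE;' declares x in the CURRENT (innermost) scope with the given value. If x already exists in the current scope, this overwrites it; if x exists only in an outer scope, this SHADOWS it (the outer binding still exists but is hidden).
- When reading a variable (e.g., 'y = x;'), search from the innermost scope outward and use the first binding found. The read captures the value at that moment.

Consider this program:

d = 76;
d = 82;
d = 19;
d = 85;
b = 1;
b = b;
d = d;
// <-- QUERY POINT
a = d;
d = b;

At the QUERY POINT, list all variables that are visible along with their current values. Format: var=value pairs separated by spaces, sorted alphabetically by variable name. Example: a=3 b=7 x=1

Step 1: declare d=76 at depth 0
Step 2: declare d=82 at depth 0
Step 3: declare d=19 at depth 0
Step 4: declare d=85 at depth 0
Step 5: declare b=1 at depth 0
Step 6: declare b=(read b)=1 at depth 0
Step 7: declare d=(read d)=85 at depth 0
Visible at query point: b=1 d=85

Answer: b=1 d=85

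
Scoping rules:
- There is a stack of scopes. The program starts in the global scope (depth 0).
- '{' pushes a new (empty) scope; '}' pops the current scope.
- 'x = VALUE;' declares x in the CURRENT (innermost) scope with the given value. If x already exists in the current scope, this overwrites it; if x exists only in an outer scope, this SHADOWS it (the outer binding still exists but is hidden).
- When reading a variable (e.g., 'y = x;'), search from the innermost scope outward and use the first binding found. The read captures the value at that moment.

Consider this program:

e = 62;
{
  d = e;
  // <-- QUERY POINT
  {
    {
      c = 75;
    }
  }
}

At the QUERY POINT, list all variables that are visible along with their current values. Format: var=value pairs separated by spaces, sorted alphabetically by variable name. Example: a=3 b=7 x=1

Answer: d=62 e=62

Derivation:
Step 1: declare e=62 at depth 0
Step 2: enter scope (depth=1)
Step 3: declare d=(read e)=62 at depth 1
Visible at query point: d=62 e=62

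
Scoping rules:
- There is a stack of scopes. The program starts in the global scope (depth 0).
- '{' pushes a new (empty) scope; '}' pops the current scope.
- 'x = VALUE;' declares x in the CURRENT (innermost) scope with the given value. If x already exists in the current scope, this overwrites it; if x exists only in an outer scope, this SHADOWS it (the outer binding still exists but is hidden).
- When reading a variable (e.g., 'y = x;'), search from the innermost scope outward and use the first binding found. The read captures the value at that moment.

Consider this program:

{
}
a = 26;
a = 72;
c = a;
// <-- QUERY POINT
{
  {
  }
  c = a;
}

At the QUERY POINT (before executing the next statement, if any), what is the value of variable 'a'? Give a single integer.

Answer: 72

Derivation:
Step 1: enter scope (depth=1)
Step 2: exit scope (depth=0)
Step 3: declare a=26 at depth 0
Step 4: declare a=72 at depth 0
Step 5: declare c=(read a)=72 at depth 0
Visible at query point: a=72 c=72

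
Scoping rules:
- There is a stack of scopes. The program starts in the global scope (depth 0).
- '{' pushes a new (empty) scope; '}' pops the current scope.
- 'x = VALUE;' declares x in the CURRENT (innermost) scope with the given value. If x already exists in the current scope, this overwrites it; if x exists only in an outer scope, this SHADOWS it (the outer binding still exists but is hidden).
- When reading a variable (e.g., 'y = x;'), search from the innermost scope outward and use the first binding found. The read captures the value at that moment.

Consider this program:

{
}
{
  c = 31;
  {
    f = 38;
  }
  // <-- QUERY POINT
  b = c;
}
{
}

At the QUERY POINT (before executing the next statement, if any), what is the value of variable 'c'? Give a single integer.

Answer: 31

Derivation:
Step 1: enter scope (depth=1)
Step 2: exit scope (depth=0)
Step 3: enter scope (depth=1)
Step 4: declare c=31 at depth 1
Step 5: enter scope (depth=2)
Step 6: declare f=38 at depth 2
Step 7: exit scope (depth=1)
Visible at query point: c=31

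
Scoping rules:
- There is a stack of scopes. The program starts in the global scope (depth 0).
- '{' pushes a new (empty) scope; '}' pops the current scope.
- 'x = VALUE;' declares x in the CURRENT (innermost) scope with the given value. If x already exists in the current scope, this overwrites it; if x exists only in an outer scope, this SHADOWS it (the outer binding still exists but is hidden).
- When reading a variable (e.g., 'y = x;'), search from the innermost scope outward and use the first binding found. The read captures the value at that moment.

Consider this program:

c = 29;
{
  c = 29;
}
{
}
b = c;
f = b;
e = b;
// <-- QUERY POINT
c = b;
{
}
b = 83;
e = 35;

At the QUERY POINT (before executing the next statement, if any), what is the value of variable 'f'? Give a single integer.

Answer: 29

Derivation:
Step 1: declare c=29 at depth 0
Step 2: enter scope (depth=1)
Step 3: declare c=29 at depth 1
Step 4: exit scope (depth=0)
Step 5: enter scope (depth=1)
Step 6: exit scope (depth=0)
Step 7: declare b=(read c)=29 at depth 0
Step 8: declare f=(read b)=29 at depth 0
Step 9: declare e=(read b)=29 at depth 0
Visible at query point: b=29 c=29 e=29 f=29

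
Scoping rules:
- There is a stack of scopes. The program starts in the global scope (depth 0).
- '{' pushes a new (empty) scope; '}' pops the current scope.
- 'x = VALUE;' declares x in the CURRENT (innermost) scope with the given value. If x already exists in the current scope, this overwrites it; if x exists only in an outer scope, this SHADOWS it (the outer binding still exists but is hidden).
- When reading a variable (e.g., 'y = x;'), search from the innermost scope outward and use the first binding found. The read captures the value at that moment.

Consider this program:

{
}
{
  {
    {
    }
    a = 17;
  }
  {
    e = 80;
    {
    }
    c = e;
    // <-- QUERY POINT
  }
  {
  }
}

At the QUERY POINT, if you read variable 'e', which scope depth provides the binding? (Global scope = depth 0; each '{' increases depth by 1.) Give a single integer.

Answer: 2

Derivation:
Step 1: enter scope (depth=1)
Step 2: exit scope (depth=0)
Step 3: enter scope (depth=1)
Step 4: enter scope (depth=2)
Step 5: enter scope (depth=3)
Step 6: exit scope (depth=2)
Step 7: declare a=17 at depth 2
Step 8: exit scope (depth=1)
Step 9: enter scope (depth=2)
Step 10: declare e=80 at depth 2
Step 11: enter scope (depth=3)
Step 12: exit scope (depth=2)
Step 13: declare c=(read e)=80 at depth 2
Visible at query point: c=80 e=80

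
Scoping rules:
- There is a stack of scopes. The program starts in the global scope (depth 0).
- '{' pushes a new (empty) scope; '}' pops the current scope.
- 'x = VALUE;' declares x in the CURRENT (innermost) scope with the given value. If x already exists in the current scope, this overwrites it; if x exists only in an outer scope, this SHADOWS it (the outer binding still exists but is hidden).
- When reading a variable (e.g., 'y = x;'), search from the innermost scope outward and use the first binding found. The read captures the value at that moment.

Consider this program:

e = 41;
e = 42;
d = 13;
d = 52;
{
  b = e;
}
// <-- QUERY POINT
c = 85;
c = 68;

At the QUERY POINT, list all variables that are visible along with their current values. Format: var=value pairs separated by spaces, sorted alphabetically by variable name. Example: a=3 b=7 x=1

Step 1: declare e=41 at depth 0
Step 2: declare e=42 at depth 0
Step 3: declare d=13 at depth 0
Step 4: declare d=52 at depth 0
Step 5: enter scope (depth=1)
Step 6: declare b=(read e)=42 at depth 1
Step 7: exit scope (depth=0)
Visible at query point: d=52 e=42

Answer: d=52 e=42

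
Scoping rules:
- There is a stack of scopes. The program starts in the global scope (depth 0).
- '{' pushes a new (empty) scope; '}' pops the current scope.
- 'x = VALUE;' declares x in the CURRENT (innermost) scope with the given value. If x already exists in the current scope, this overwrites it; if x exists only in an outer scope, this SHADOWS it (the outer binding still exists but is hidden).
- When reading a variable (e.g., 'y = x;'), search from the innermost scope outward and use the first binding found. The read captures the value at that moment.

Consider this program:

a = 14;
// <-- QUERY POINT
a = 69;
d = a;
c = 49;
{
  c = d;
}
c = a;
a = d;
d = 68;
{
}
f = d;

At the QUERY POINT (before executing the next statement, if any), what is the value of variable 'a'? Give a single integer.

Step 1: declare a=14 at depth 0
Visible at query point: a=14

Answer: 14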